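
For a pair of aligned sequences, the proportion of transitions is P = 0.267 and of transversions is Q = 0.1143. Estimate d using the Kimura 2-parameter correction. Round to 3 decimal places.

0.587

Under the Kimura two-parameter model, d = −½ ln(1 − 2P − Q) − ¼ ln(1 − 2Q).
1 − 2P − Q = 0.3517, giving −½ ln(0.3517) = 0.522488.
1 − 2Q = 0.7714, giving −¼ ln(0.7714) = 0.064887.
d = 0.522488 + 0.064887 = 0.587375.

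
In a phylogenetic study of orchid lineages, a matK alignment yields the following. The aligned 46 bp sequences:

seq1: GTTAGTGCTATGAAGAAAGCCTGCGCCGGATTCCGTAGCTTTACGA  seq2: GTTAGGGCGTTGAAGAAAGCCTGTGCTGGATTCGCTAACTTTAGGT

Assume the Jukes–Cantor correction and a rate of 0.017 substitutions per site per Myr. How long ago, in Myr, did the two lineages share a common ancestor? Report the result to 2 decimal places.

7.55

The sequences differ at 10 of 46 sites (6, 9, 10, 24, 27, 34, 35, 38, 44, 46), so p = 10/46 ≈ 0.217391.
d = −(3/4) ln(1 − 4p/3) = −0.75 ln(1 − 0.289855) = −0.75 ln(0.710145)
  = −0.75 × (-0.342286) = 0.256715 substitutions/site.
Under a molecular clock d = 2μt, so t = d/(2μ) = 0.256715 / (2 × 0.017) = 7.55 Myr.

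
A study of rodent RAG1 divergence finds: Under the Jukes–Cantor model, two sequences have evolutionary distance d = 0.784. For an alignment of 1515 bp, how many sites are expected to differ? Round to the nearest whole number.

737

Invert JC69: p = (3/4)(1 − e^(−4d/3)) = 0.75 × (1 − e^(-1.045333)) = 0.75 × (1 − 0.351575) = 0.486319.
Expected differing sites = pL ≈ 0.486319 × 1515 = 736.773285 ≈ 737.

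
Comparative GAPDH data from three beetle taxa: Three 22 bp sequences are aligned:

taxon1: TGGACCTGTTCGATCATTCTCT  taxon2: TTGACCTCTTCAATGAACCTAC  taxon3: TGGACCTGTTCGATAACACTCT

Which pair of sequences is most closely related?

taxon1–taxon2: 8/22 differ, p = 0.364, d = 0.497.
taxon1–taxon3: 3/22 differ, p = 0.136, d = 0.151.
taxon2–taxon3: 8/22 differ, p = 0.364, d = 0.497.
The smallest distance is between taxon1 and taxon3.

taxon1 and taxon3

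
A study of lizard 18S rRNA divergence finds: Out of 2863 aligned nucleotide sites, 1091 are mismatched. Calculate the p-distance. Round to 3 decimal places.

p = 1091/2863 = 0.381068… ≈ 0.381 (to 3 d.p.).

0.381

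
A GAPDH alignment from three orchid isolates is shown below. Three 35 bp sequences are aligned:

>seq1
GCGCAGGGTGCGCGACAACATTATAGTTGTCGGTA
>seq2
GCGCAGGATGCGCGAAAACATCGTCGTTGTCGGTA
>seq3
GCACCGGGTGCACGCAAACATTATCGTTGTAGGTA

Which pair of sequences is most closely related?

seq1–seq2: 5/35 differ, p = 0.143, d = 0.158.
seq1–seq3: 7/35 differ, p = 0.200, d = 0.233.
seq2–seq3: 8/35 differ, p = 0.229, d = 0.273.
The smallest distance is between seq1 and seq2.

seq1 and seq2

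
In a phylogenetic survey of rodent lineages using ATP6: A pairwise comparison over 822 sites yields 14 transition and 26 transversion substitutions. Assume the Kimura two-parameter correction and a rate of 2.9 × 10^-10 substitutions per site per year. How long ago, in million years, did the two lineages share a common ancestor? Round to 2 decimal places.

P = 14/822 ≈ 0.017032 and Q = 26/822 ≈ 0.03163.
Under the Kimura two-parameter model, d = −½ ln(1 − 2P − Q) − ¼ ln(1 − 2Q).
1 − 2P − Q = 0.934306, giving −½ ln(0.934306) = 0.033976.
1 − 2Q = 0.93674, giving −¼ ln(0.93674) = 0.016337.
d = 0.033976 + 0.016337 = 0.050313.
Under a molecular clock d = 2μt, so t = d/(2μ) = 0.050313 / (2 × 2.9 × 10^-10) = 86.75 million years.

86.75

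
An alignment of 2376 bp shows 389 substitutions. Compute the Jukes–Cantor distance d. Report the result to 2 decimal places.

p = 389/2376 ≈ 0.163721.
d = −(3/4) ln(1 − 4p/3) = −0.75 ln(1 − 0.218295) = −0.75 ln(0.781705)
  = −0.75 × (-0.246278) = 0.184709 substitutions/site.

0.18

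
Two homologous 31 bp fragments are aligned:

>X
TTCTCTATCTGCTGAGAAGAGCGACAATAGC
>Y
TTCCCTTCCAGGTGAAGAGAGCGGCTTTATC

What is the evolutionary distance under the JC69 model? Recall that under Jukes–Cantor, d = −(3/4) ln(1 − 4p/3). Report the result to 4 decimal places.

The sequences differ at 11 of 31 sites, so p = 11/31 ≈ 0.354839.
d = −(3/4) ln(1 − 4p/3) = −0.75 ln(1 − 0.473119) = −0.75 ln(0.526881)
  = −0.75 × (-0.640781) = 0.480586 substitutions/site.

0.4806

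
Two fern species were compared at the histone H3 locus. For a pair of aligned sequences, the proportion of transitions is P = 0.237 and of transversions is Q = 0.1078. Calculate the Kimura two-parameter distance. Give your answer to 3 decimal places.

0.497

Under the Kimura two-parameter model, d = −½ ln(1 − 2P − Q) − ¼ ln(1 − 2Q).
1 − 2P − Q = 0.4182, giving −½ ln(0.4182) = 0.435898.
1 − 2Q = 0.7844, giving −¼ ln(0.7844) = 0.060709.
d = 0.435898 + 0.060709 = 0.496607.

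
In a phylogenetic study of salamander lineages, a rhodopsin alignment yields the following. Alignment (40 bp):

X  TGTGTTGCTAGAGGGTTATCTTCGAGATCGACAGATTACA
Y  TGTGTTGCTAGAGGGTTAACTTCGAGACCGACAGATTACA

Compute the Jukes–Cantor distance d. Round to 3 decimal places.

0.052

The sequences differ at 2 of 40 sites (19, 28), so p = 2/40 = 0.05.
d = −(3/4) ln(1 − 4p/3) = −0.75 ln(1 − 0.066667) = −0.75 ln(0.933333)
  = −0.75 × (-0.068993) = 0.051745 substitutions/site.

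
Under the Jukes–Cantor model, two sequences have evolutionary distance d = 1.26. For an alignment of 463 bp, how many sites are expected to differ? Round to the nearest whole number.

283

Invert JC69: p = (3/4)(1 − e^(−4d/3)) = 0.75 × (1 − e^(-1.68)) = 0.75 × (1 − 0.186374) = 0.610220.
Expected differing sites = pL ≈ 0.610220 × 463 = 282.53186 ≈ 283.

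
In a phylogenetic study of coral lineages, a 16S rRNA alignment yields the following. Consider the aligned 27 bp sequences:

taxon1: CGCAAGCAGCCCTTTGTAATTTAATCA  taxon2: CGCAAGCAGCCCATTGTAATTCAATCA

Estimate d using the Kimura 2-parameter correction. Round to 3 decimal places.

Of 27 sites, 1 differences are transitions and 1 are transversions, so P = 1/27 ≈ 0.037037 and Q = 1/27 ≈ 0.037037.
Under the Kimura two-parameter model, d = −½ ln(1 − 2P − Q) − ¼ ln(1 − 2Q).
1 − 2P − Q = 0.888889, giving −½ ln(0.888889) = 0.058891.
1 − 2Q = 0.925926, giving −¼ ln(0.925926) = 0.019240.
d = 0.058891 + 0.019240 = 0.078131.

0.078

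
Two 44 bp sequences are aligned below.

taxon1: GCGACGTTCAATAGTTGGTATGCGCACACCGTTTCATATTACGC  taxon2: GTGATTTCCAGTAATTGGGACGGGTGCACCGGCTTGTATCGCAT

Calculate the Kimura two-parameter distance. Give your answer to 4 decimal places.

Of 44 sites, 15 differences are transitions and 4 are transversions, so P = 15/44 ≈ 0.340909 and Q = 4/44 ≈ 0.090909.
Under the Kimura two-parameter model, d = −½ ln(1 − 2P − Q) − ¼ ln(1 − 2Q).
1 − 2P − Q = 0.227273, giving −½ ln(0.227273) = 0.740802.
1 − 2Q = 0.818182, giving −¼ ln(0.818182) = 0.050168.
d = 0.740802 + 0.050168 = 0.790970.

0.7910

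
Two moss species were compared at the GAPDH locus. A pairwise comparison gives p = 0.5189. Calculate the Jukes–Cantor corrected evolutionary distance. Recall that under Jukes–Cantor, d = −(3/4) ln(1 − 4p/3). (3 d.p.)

d = −(3/4) ln(1 − 4p/3) = −0.75 ln(1 − 0.691867) = −0.75 ln(0.308133)
  = −0.75 × (-1.177224) = 0.882918 substitutions/site.

0.883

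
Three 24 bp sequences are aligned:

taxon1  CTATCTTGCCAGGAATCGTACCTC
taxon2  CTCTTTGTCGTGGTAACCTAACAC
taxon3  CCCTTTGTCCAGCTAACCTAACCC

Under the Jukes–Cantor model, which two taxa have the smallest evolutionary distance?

taxon1–taxon2: 11/24 differ, p = 0.458, d = 0.708.
taxon1–taxon3: 11/24 differ, p = 0.458, d = 0.708.
taxon2–taxon3: 5/24 differ, p = 0.208, d = 0.244.
The smallest distance is between taxon2 and taxon3.

taxon2 and taxon3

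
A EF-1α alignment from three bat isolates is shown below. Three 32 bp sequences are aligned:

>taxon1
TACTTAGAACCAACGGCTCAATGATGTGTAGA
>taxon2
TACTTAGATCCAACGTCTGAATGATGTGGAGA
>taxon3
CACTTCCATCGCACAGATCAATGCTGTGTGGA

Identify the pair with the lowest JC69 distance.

taxon1 and taxon2

taxon1–taxon2: 4/32 differ, p = 0.125, d = 0.137.
taxon1–taxon3: 10/32 differ, p = 0.313, d = 0.404.
taxon2–taxon3: 12/32 differ, p = 0.375, d = 0.520.
The smallest distance is between taxon1 and taxon2.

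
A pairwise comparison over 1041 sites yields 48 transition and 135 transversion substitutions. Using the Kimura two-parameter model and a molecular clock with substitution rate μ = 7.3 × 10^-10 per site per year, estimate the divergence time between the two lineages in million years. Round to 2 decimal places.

P = 48/1041 ≈ 0.04611 and Q = 135/1041 ≈ 0.129683.
Under the Kimura two-parameter model, d = −½ ln(1 − 2P − Q) − ¼ ln(1 − 2Q).
1 − 2P − Q = 0.778097, giving −½ ln(0.778097) = 0.125452.
1 − 2Q = 0.740634, giving −¼ ln(0.740634) = 0.075062.
d = 0.125452 + 0.075062 = 0.200514.
Under a molecular clock d = 2μt, so t = d/(2μ) = 0.200514 / (2 × 7.3 × 10^-10) = 137.34 million years.

137.34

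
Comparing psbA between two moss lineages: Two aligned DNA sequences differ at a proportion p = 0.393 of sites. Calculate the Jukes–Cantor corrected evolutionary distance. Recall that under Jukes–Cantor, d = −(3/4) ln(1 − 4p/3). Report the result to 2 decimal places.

0.56

d = −(3/4) ln(1 − 4p/3) = −0.75 ln(1 − 0.524) = −0.75 ln(0.476)
  = −0.75 × (-0.742337) = 0.556753 substitutions/site.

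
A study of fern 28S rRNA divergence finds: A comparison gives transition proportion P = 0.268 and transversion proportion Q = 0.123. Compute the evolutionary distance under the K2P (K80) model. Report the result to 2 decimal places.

0.61

Under the Kimura two-parameter model, d = −½ ln(1 − 2P − Q) − ¼ ln(1 − 2Q).
1 − 2P − Q = 0.341, giving −½ ln(0.341) = 0.537936.
1 − 2Q = 0.754, giving −¼ ln(0.754) = 0.070591.
d = 0.537936 + 0.070591 = 0.608527.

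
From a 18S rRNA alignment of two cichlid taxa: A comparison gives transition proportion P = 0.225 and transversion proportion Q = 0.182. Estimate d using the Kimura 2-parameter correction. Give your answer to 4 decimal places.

Under the Kimura two-parameter model, d = −½ ln(1 − 2P − Q) − ¼ ln(1 − 2Q).
1 − 2P − Q = 0.368, giving −½ ln(0.368) = 0.499836.
1 − 2Q = 0.636, giving −¼ ln(0.636) = 0.113139.
d = 0.499836 + 0.113139 = 0.612975.

0.6130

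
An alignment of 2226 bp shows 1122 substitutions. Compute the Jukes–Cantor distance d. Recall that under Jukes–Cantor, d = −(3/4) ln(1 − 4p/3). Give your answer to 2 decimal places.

0.84

p = 1122/2226 ≈ 0.504043.
d = −(3/4) ln(1 − 4p/3) = −0.75 ln(1 − 0.672057) = −0.75 ln(0.327943)
  = −0.75 × (-1.114915) = 0.836186 substitutions/site.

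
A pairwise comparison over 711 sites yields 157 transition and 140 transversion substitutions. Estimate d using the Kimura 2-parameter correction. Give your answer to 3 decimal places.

0.634

P = 157/711 ≈ 0.220816 and Q = 140/711 ≈ 0.196906.
Under the Kimura two-parameter model, d = −½ ln(1 − 2P − Q) − ¼ ln(1 − 2Q).
1 − 2P − Q = 0.361462, giving −½ ln(0.361462) = 0.508799.
1 − 2Q = 0.606188, giving −¼ ln(0.606188) = 0.125141.
d = 0.508799 + 0.125141 = 0.633940.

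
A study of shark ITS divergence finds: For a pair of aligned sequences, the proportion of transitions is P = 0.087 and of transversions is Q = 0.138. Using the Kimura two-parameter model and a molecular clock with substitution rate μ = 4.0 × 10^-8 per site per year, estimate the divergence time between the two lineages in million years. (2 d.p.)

3.35

Under the Kimura two-parameter model, d = −½ ln(1 − 2P − Q) − ¼ ln(1 − 2Q).
1 − 2P − Q = 0.688, giving −½ ln(0.688) = 0.186983.
1 − 2Q = 0.724, giving −¼ ln(0.724) = 0.080741.
d = 0.186983 + 0.080741 = 0.267724.
Under a molecular clock d = 2μt, so t = d/(2μ) = 0.267724 / (2 × 4.0 × 10^-8) = 3.35 million years.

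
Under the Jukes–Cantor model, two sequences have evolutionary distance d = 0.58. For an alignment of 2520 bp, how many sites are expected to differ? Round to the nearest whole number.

1018

Invert JC69: p = (3/4)(1 − e^(−4d/3)) = 0.75 × (1 − e^(-0.773333)) = 0.75 × (1 − 0.461472) = 0.403896.
Expected differing sites = pL ≈ 0.403896 × 2520 = 1017.81792 ≈ 1018.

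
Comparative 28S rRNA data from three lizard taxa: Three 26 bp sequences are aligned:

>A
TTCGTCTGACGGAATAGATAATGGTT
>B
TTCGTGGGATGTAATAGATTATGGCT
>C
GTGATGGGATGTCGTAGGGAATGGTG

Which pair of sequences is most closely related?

A–B: 6/26 differ, p = 0.231, d = 0.276.
A–C: 12/26 differ, p = 0.462, d = 0.717.
B–C: 10/26 differ, p = 0.385, d = 0.539.
The smallest distance is between A and B.

A and B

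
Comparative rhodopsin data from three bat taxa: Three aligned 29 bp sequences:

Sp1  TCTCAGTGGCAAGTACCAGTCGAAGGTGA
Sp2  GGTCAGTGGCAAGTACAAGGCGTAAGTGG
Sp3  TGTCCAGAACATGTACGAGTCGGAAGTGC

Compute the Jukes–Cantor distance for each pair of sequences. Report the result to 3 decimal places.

Sp1–Sp2: 7/29 sites differ → p ≈ 0.241379, d = −0.75 ln(1 − 0.321839) = 0.291278 ≈ 0.291.
Sp1–Sp3: 11/29 sites differ → p ≈ 0.37931, d = −0.75 ln(1 − 0.505747) = 0.528531 ≈ 0.529.
Sp2–Sp3: 11/29 sites differ → p ≈ 0.37931, d = −0.75 ln(1 − 0.505747) = 0.528531 ≈ 0.529.

d(Sp1,Sp2) = 0.291, d(Sp1,Sp3) = 0.529, d(Sp2,Sp3) = 0.529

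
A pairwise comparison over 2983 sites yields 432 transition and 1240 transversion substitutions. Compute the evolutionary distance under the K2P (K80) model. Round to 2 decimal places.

1.06

P = 432/2983 ≈ 0.144821 and Q = 1240/2983 ≈ 0.415689.
Under the Kimura two-parameter model, d = −½ ln(1 − 2P − Q) − ¼ ln(1 − 2Q).
1 − 2P − Q = 0.294669, giving −½ ln(0.294669) = 0.610951.
1 − 2Q = 0.168622, giving −¼ ln(0.168622) = 0.445024.
d = 0.610951 + 0.445024 = 1.055975.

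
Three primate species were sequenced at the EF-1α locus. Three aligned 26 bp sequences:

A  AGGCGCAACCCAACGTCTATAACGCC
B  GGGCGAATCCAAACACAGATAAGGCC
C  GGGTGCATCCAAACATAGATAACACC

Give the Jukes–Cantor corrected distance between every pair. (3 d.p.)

A–B: 9/26 sites differ → p ≈ 0.346154, d = −0.75 ln(1 − 0.461539) = 0.464280 ≈ 0.464.
A–C: 8/26 sites differ → p ≈ 0.307692, d = −0.75 ln(1 − 0.410256) = 0.396050 ≈ 0.396.
B–C: 5/26 sites differ → p ≈ 0.192308, d = −0.75 ln(1 − 0.256411) = 0.222200 ≈ 0.222.

d(A,B) = 0.464, d(A,C) = 0.396, d(B,C) = 0.222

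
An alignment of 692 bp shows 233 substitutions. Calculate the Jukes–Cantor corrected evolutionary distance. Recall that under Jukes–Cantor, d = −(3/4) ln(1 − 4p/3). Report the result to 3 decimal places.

0.447

p = 233/692 ≈ 0.336705.
d = −(3/4) ln(1 − 4p/3) = −0.75 ln(1 − 0.44894) = −0.75 ln(0.55106)
  = −0.75 × (-0.595912) = 0.446934 substitutions/site.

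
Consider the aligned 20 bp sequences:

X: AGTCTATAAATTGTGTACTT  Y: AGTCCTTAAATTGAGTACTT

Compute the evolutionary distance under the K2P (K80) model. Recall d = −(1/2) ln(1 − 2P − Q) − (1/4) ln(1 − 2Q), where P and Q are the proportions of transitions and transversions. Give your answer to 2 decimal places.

0.17

Of 20 sites, 1 differences are transitions and 2 are transversions, so P = 1/20 = 0.05 and Q = 2/20 = 0.1.
Under the Kimura two-parameter model, d = −½ ln(1 − 2P − Q) − ¼ ln(1 − 2Q).
1 − 2P − Q = 0.8, giving −½ ln(0.8) = 0.111572.
1 − 2Q = 0.8, giving −¼ ln(0.8) = 0.055786.
d = 0.111572 + 0.055786 = 0.167358.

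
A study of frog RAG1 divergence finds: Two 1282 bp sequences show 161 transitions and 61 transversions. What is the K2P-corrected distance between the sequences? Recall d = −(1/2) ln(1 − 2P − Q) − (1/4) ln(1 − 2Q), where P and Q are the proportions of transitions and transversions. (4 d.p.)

P = 161/1282 ≈ 0.125585 and Q = 61/1282 ≈ 0.047582.
Under the Kimura two-parameter model, d = −½ ln(1 − 2P − Q) − ¼ ln(1 − 2Q).
1 − 2P − Q = 0.701248, giving −½ ln(0.701248) = 0.177447.
1 − 2Q = 0.904836, giving −¼ ln(0.904836) = 0.025000.
d = 0.177447 + 0.025000 = 0.202447.

0.2024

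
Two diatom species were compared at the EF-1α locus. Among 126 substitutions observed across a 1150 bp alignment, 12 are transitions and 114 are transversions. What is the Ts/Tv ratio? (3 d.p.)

0.105

R = 12/114 = 0.105263… ≈ 0.105 (to 3 d.p.).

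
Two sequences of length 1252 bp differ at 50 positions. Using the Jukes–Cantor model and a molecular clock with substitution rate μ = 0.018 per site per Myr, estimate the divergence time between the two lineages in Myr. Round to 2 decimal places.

1.14

p = 50/1252 ≈ 0.039936.
d = −(3/4) ln(1 − 4p/3) = −0.75 ln(1 − 0.053248) = −0.75 ln(0.946752)
  = −0.75 × (-0.054718) = 0.041039 substitutions/site.
Under a molecular clock d = 2μt, so t = d/(2μ) = 0.041039 / (2 × 0.018) = 1.14 Myr.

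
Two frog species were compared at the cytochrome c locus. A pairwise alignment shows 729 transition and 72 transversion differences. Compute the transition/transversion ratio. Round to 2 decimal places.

R = 729/72 = 10.125 ≈ 10.13 (to 2 d.p.).

10.13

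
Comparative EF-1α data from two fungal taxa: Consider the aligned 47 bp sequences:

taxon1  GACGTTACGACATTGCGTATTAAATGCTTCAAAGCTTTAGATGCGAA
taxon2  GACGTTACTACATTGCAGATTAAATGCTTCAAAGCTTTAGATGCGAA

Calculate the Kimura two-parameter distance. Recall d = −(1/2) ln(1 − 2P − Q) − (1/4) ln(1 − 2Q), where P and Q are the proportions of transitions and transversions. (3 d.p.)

0.067

Of 47 sites, 1 differences are transitions and 2 are transversions, so P = 1/47 ≈ 0.021277 and Q = 2/47 ≈ 0.042553.
Under the Kimura two-parameter model, d = −½ ln(1 − 2P − Q) − ¼ ln(1 − 2Q).
1 − 2P − Q = 0.914893, giving −½ ln(0.914893) = 0.044474.
1 − 2Q = 0.914894, giving −¼ ln(0.914894) = 0.022237.
d = 0.044474 + 0.022237 = 0.066711.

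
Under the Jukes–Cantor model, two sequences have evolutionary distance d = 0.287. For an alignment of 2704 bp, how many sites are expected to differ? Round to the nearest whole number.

Invert JC69: p = (3/4)(1 − e^(−4d/3)) = 0.75 × (1 − e^(-0.382667)) = 0.75 × (1 − 0.682040) = 0.238470.
Expected differing sites = pL ≈ 0.238470 × 2704 = 644.82288 ≈ 645.

645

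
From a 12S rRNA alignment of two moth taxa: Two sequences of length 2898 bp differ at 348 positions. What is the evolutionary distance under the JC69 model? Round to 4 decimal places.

p = 348/2898 ≈ 0.120083.
d = −(3/4) ln(1 − 4p/3) = −0.75 ln(1 − 0.160111) = −0.75 ln(0.839889)
  = −0.75 × (-0.174486) = 0.130865 substitutions/site.

0.1309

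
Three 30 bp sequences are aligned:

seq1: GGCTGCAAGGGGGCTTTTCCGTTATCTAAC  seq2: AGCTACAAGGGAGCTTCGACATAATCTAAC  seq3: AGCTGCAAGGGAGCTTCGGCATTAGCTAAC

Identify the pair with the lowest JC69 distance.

seq1–seq2: 8/30 differ, p = 0.267, d = 0.330.
seq1–seq3: 7/30 differ, p = 0.233, d = 0.280.
seq2–seq3: 4/30 differ, p = 0.133, d = 0.147.
The smallest distance is between seq2 and seq3.

seq2 and seq3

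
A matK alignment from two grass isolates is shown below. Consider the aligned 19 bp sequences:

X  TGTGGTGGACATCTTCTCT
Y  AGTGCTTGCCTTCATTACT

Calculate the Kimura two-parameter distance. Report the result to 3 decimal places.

Of 19 sites, 1 differences are transitions and 7 are transversions, so P = 1/19 ≈ 0.052632 and Q = 7/19 ≈ 0.368421.
Under the Kimura two-parameter model, d = −½ ln(1 − 2P − Q) − ¼ ln(1 − 2Q).
1 − 2P − Q = 0.526315, giving −½ ln(0.526315) = 0.320928.
1 − 2Q = 0.263158, giving −¼ ln(0.263158) = 0.333750.
d = 0.320928 + 0.333750 = 0.654678.

0.655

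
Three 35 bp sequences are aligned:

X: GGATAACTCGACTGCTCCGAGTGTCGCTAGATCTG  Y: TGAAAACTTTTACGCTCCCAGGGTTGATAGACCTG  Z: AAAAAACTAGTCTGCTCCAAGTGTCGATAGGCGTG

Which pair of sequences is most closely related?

X and Z

X–Y: 12/35 differ, p = 0.343, d = 0.458.
X–Z: 10/35 differ, p = 0.286, d = 0.360.
Y–Z: 11/35 differ, p = 0.314, d = 0.407.
The smallest distance is between X and Z.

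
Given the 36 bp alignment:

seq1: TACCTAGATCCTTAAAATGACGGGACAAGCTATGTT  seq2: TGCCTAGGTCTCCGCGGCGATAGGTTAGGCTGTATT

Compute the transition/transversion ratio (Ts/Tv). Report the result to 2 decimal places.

Transitions are A↔G and C↔T; transversions are all other mismatches.
Transitions: 15. Transversions: 2.
R = 15/2 = 7.50.

7.50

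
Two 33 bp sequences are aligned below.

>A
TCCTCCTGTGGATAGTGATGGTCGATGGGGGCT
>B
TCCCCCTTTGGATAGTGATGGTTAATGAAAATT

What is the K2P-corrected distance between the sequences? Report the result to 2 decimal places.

Of 33 sites, 8 differences are transitions and 1 are transversions, so P = 8/33 ≈ 0.242424 and Q = 1/33 ≈ 0.030303.
Under the Kimura two-parameter model, d = −½ ln(1 − 2P − Q) − ¼ ln(1 − 2Q).
1 − 2P − Q = 0.484849, giving −½ ln(0.484849) = 0.361959.
1 − 2Q = 0.939394, giving −¼ ln(0.939394) = 0.015630.
d = 0.361959 + 0.015630 = 0.377589.

0.38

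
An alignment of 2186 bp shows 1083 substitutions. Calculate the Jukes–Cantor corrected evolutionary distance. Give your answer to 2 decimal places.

0.81

p = 1083/2186 ≈ 0.495425.
d = −(3/4) ln(1 − 4p/3) = −0.75 ln(1 − 0.660567) = −0.75 ln(0.339433)
  = −0.75 × (-1.080479) = 0.810359 substitutions/site.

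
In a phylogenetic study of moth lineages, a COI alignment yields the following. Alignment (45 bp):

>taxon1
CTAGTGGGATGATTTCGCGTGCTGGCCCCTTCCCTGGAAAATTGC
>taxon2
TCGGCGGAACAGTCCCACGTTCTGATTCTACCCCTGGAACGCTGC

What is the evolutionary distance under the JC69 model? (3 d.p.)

0.730

The sequences differ at 21 of 45 sites, so p = 21/45 ≈ 0.466667.
d = −(3/4) ln(1 − 4p/3) = −0.75 ln(1 − 0.622223) = −0.75 ln(0.377777)
  = −0.75 × (-0.973451) = 0.730088 substitutions/site.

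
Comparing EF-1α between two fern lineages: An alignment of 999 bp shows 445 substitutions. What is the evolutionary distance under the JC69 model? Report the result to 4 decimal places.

0.6759

p = 445/999 ≈ 0.445445.
d = −(3/4) ln(1 − 4p/3) = −0.75 ln(1 − 0.593927) = −0.75 ln(0.406073)
  = −0.75 × (-0.901222) = 0.675917 substitutions/site.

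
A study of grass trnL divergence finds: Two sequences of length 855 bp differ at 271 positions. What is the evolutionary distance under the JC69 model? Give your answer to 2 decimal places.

0.41

p = 271/855 ≈ 0.316959.
d = −(3/4) ln(1 − 4p/3) = −0.75 ln(1 − 0.422612) = −0.75 ln(0.577388)
  = −0.75 × (-0.549241) = 0.411931 substitutions/site.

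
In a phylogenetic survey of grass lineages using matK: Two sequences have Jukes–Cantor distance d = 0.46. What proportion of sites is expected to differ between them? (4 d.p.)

p = (3/4)(1 − e^(−4d/3)) = 0.75 × (1 − e^(-0.613333)) = 0.75 × (1 − 0.541543) = 0.343843.

0.3438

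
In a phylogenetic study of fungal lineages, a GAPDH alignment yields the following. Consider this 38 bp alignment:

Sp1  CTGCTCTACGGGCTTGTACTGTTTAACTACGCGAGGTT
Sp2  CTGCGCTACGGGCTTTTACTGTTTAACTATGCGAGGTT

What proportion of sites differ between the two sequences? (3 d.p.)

The sequences differ at 3 of 38 positions (sites 5, 16, 30).
p = 3/38 = 0.078947… ≈ 0.079 (to 3 d.p.).

0.079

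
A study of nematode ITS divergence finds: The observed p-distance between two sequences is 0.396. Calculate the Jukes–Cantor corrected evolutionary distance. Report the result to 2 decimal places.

0.56

d = −(3/4) ln(1 − 4p/3) = −0.75 ln(1 − 0.528) = −0.75 ln(0.472)
  = −0.75 × (-0.750776) = 0.563082 substitutions/site.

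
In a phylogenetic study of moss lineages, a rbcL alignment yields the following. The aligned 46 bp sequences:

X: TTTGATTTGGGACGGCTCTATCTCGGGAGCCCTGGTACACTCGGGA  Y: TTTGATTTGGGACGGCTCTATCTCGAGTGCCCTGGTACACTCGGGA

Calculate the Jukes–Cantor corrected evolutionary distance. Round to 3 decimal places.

0.045

The sequences differ at 2 of 46 sites (26, 28), so p = 2/46 ≈ 0.043478.
d = −(3/4) ln(1 − 4p/3) = −0.75 ln(1 − 0.057971) = −0.75 ln(0.942029)
  = −0.75 × (-0.059719) = 0.044789 substitutions/site.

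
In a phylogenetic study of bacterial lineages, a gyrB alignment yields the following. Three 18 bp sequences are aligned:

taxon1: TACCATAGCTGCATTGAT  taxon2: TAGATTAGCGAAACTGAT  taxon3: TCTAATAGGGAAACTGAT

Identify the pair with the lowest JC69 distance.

taxon2 and taxon3

taxon1–taxon2: 7/18 differ, p = 0.389, d = 0.548.
taxon1–taxon3: 8/18 differ, p = 0.444, d = 0.673.
taxon2–taxon3: 4/18 differ, p = 0.222, d = 0.264.
The smallest distance is between taxon2 and taxon3.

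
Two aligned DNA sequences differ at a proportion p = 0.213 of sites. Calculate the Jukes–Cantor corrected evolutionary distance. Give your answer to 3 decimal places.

0.251

d = −(3/4) ln(1 − 4p/3) = −0.75 ln(1 − 0.284) = −0.75 ln(0.716)
  = −0.75 × (-0.334075) = 0.250556 substitutions/site.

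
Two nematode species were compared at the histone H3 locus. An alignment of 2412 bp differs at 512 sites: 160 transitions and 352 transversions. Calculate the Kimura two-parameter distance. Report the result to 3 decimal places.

P = 160/2412 ≈ 0.066335 and Q = 352/2412 ≈ 0.145937.
Under the Kimura two-parameter model, d = −½ ln(1 − 2P − Q) − ¼ ln(1 − 2Q).
1 − 2P − Q = 0.721393, giving −½ ln(0.721393) = 0.163286.
1 − 2Q = 0.708126, giving −¼ ln(0.708126) = 0.086283.
d = 0.163286 + 0.086283 = 0.249569.

0.250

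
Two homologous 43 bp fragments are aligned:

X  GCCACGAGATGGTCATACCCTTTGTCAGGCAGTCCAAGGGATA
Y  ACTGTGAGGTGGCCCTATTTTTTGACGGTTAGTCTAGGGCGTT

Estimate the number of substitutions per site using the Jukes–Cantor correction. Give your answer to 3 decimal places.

0.667

The sequences differ at 19 of 43 sites, so p = 19/43 ≈ 0.44186.
d = −(3/4) ln(1 − 4p/3) = −0.75 ln(1 − 0.589147) = −0.75 ln(0.410853)
  = −0.75 × (-0.889520) = 0.667140 substitutions/site.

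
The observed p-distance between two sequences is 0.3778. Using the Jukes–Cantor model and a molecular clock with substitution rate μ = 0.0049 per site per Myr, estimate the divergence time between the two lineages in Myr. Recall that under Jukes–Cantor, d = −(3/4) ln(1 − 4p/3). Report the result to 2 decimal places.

53.62

d = −(3/4) ln(1 − 4p/3) = −0.75 ln(1 − 0.503733) = −0.75 ln(0.496267)
  = −0.75 × (-0.700641) = 0.525481 substitutions/site.
Under a molecular clock d = 2μt, so t = d/(2μ) = 0.525481 / (2 × 0.0049) = 53.62 Myr.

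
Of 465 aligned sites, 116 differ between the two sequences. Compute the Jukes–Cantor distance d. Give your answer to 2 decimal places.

p = 116/465 ≈ 0.249462.
d = −(3/4) ln(1 − 4p/3) = −0.75 ln(1 − 0.332616) = −0.75 ln(0.667384)
  = −0.75 × (-0.404390) = 0.303293 substitutions/site.

0.30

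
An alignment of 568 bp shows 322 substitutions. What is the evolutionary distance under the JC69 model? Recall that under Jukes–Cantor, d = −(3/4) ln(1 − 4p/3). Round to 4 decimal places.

p = 322/568 ≈ 0.566901.
d = −(3/4) ln(1 − 4p/3) = −0.75 ln(1 − 0.755868) = −0.75 ln(0.244132)
  = −0.75 × (-1.410046) = 1.057535 substitutions/site.

1.0575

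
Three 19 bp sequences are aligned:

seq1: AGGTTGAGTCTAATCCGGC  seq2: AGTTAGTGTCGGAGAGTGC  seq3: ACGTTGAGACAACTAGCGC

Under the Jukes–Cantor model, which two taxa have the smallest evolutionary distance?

seq1 and seq3

seq1–seq2: 9/19 differ, p = 0.474, d = 0.749.
seq1–seq3: 7/19 differ, p = 0.368, d = 0.507.
seq2–seq3: 10/19 differ, p = 0.526, d = 0.907.
The smallest distance is between seq1 and seq3.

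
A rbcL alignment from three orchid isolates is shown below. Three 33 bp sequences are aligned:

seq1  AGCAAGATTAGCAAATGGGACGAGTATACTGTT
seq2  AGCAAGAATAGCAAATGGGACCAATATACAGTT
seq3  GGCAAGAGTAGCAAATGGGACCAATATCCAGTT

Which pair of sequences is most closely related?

seq1–seq2: 4/33 differ, p = 0.121, d = 0.132.
seq1–seq3: 6/33 differ, p = 0.182, d = 0.208.
seq2–seq3: 3/33 differ, p = 0.091, d = 0.097.
The smallest distance is between seq2 and seq3.

seq2 and seq3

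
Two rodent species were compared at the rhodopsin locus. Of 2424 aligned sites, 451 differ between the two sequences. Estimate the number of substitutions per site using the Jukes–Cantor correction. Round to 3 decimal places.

p = 451/2424 ≈ 0.186056.
d = −(3/4) ln(1 − 4p/3) = −0.75 ln(1 − 0.248075) = −0.75 ln(0.751925)
  = −0.75 × (-0.285119) = 0.213839 substitutions/site.

0.214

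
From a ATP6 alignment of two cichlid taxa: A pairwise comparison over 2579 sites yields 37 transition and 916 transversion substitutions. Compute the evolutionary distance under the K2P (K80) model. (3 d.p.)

P = 37/2579 ≈ 0.014347 and Q = 916/2579 ≈ 0.355176.
Under the Kimura two-parameter model, d = −½ ln(1 − 2P − Q) − ¼ ln(1 − 2Q).
1 − 2P − Q = 0.61613, giving −½ ln(0.61613) = 0.242149.
1 − 2Q = 0.289648, giving −¼ ln(0.289648) = 0.309772.
d = 0.242149 + 0.309772 = 0.551921.

0.552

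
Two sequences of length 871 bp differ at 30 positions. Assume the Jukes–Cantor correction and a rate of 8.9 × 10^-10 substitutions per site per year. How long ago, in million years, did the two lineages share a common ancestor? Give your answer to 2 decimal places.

19.81

p = 30/871 ≈ 0.034443.
d = −(3/4) ln(1 − 4p/3) = −0.75 ln(1 − 0.045924) = −0.75 ln(0.954076)
  = −0.75 × (-0.047012) = 0.035259 substitutions/site.
Under a molecular clock d = 2μt, so t = d/(2μ) = 0.035259 / (2 × 8.9 × 10^-10) = 19.81 million years.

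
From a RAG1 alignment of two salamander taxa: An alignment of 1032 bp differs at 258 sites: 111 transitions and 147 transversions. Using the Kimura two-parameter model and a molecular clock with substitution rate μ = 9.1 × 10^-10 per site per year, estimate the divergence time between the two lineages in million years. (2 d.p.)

167.62

P = 111/1032 ≈ 0.107558 and Q = 147/1032 ≈ 0.142442.
Under the Kimura two-parameter model, d = −½ ln(1 − 2P − Q) − ¼ ln(1 − 2Q).
1 − 2P − Q = 0.642442, giving −½ ln(0.642442) = 0.221239.
1 − 2Q = 0.715116, giving −¼ ln(0.715116) = 0.083828.
d = 0.221239 + 0.083828 = 0.305067.
Under a molecular clock d = 2μt, so t = d/(2μ) = 0.305067 / (2 × 9.1 × 10^-10) = 167.62 million years.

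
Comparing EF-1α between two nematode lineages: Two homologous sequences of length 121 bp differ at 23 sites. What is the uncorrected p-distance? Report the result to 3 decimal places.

p = 23/121 = 0.190082… ≈ 0.190 (to 3 d.p.).

0.190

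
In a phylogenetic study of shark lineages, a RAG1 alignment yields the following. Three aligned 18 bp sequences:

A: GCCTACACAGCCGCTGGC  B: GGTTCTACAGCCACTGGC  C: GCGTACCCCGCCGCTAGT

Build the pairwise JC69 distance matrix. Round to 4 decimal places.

A–B: 5/18 sites differ → p ≈ 0.277778, d = −0.75 ln(1 − 0.370371) = 0.346968 ≈ 0.3470.
A–C: 5/18 sites differ → p ≈ 0.277778, d = −0.75 ln(1 − 0.370371) = 0.346968 ≈ 0.3470.
B–C: 9/18 sites differ → p = 0.5, d = −0.75 ln(1 − 0.666667) = 0.823960 ≈ 0.8240.

d(A,B) = 0.3470, d(A,C) = 0.3470, d(B,C) = 0.8240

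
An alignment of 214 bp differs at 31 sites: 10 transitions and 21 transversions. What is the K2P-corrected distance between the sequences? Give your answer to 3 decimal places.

0.161

P = 10/214 ≈ 0.046729 and Q = 21/214 ≈ 0.098131.
Under the Kimura two-parameter model, d = −½ ln(1 − 2P − Q) − ¼ ln(1 − 2Q).
1 − 2P − Q = 0.808411, giving −½ ln(0.808411) = 0.106342.
1 − 2Q = 0.803738, giving −¼ ln(0.803738) = 0.054620.
d = 0.106342 + 0.054620 = 0.160962.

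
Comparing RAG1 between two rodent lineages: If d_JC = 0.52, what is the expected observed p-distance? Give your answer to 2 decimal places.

0.38

p = (3/4)(1 − e^(−4d/3)) = 0.75 × (1 − e^(-0.693333)) = 0.75 × (1 − 0.499907) = 0.375070.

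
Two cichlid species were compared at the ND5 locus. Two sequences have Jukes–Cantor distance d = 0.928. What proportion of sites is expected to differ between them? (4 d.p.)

0.5324

p = (3/4)(1 − e^(−4d/3)) = 0.75 × (1 − e^(-1.237333)) = 0.75 × (1 − 0.290157) = 0.532382.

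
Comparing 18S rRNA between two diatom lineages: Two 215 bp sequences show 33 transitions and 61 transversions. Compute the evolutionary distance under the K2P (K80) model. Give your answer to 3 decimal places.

P = 33/215 ≈ 0.153488 and Q = 61/215 ≈ 0.283721.
Under the Kimura two-parameter model, d = −½ ln(1 − 2P − Q) − ¼ ln(1 − 2Q).
1 − 2P − Q = 0.409303, giving −½ ln(0.409303) = 0.446650.
1 − 2Q = 0.432558, giving −¼ ln(0.432558) = 0.209510.
d = 0.446650 + 0.209510 = 0.656160.

0.656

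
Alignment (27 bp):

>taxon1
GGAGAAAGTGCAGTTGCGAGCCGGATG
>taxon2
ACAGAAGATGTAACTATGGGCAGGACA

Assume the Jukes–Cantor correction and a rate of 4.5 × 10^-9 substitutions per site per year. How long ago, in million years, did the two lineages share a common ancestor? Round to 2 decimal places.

85.60

The sequences differ at 13 of 27 sites, so p = 13/27 ≈ 0.481481.
d = −(3/4) ln(1 − 4p/3) = −0.75 ln(1 − 0.641975) = −0.75 ln(0.358025)
  = −0.75 × (-1.027152) = 0.770364 substitutions/site.
Under a molecular clock d = 2μt, so t = d/(2μ) = 0.770364 / (2 × 4.5 × 10^-9) = 85.60 million years.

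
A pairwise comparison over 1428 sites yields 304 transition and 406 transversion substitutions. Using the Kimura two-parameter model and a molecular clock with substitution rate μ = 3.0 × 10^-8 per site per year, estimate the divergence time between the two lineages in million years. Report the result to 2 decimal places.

P = 304/1428 ≈ 0.212885 and Q = 406/1428 ≈ 0.284314.
Under the Kimura two-parameter model, d = −½ ln(1 − 2P − Q) − ¼ ln(1 − 2Q).
1 − 2P − Q = 0.289916, giving −½ ln(0.289916) = 0.619082.
1 − 2Q = 0.431372, giving −¼ ln(0.431372) = 0.210196.
d = 0.619082 + 0.210196 = 0.829278.
Under a molecular clock d = 2μt, so t = d/(2μ) = 0.829278 / (2 × 3.0 × 10^-8) = 13.82 million years.

13.82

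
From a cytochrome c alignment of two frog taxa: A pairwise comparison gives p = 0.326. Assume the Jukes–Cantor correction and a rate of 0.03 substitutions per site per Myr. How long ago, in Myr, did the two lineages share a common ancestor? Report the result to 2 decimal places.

d = −(3/4) ln(1 − 4p/3) = −0.75 ln(1 − 0.434667) = −0.75 ln(0.565333)
  = −0.75 × (-0.570340) = 0.427755 substitutions/site.
Under a molecular clock d = 2μt, so t = d/(2μ) = 0.427755 / (2 × 0.03) = 7.13 Myr.

7.13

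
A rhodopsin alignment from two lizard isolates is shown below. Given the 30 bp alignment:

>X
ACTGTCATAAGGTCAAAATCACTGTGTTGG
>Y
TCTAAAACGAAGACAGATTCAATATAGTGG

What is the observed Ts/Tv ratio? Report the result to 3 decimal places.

1.000

Transitions are A↔G and C↔T; transversions are all other mismatches.
Transitions: 7. Transversions: 7.
R = 7/7 = 1.000.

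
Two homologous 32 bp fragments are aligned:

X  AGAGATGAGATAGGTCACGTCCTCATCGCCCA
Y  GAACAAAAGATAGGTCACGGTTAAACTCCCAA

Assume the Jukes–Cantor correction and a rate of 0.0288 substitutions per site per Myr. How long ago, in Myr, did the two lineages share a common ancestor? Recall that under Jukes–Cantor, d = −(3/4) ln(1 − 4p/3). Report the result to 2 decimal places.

The sequences differ at 14 of 32 sites, so p = 14/32 = 0.4375.
d = −(3/4) ln(1 − 4p/3) = −0.75 ln(1 − 0.583333) = −0.75 ln(0.416667)
  = −0.75 × (-0.875468) = 0.656601 substitutions/site.
Under a molecular clock d = 2μt, so t = d/(2μ) = 0.656601 / (2 × 0.0288) = 11.40 Myr.

11.40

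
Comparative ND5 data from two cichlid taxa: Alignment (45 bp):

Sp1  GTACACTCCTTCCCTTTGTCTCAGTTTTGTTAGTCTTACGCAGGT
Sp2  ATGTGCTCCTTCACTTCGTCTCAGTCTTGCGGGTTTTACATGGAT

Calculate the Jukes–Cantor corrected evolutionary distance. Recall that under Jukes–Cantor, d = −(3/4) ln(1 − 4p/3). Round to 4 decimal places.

0.4408

The sequences differ at 15 of 45 sites, so p = 15/45 ≈ 0.333333.
d = −(3/4) ln(1 − 4p/3) = −0.75 ln(1 − 0.444444) = −0.75 ln(0.555556)
  = −0.75 × (-0.587786) = 0.440840 substitutions/site.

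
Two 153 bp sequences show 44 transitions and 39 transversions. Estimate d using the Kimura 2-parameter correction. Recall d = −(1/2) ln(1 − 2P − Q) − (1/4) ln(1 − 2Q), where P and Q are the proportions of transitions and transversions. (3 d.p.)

P = 44/153 ≈ 0.287582 and Q = 39/153 ≈ 0.254902.
Under the Kimura two-parameter model, d = −½ ln(1 − 2P − Q) − ¼ ln(1 − 2Q).
1 − 2P − Q = 0.169934, giving −½ ln(0.169934) = 0.886173.
1 − 2Q = 0.490196, giving −¼ ln(0.490196) = 0.178237.
d = 0.886173 + 0.178237 = 1.064410.

1.064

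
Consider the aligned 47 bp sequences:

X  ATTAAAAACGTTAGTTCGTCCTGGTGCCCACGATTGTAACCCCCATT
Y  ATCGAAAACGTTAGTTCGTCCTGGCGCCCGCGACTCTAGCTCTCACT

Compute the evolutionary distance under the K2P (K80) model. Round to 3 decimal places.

Of 47 sites, 9 differences are transitions and 1 are transversions, so P = 9/47 ≈ 0.191489 and Q = 1/47 ≈ 0.021277.
Under the Kimura two-parameter model, d = −½ ln(1 − 2P − Q) − ¼ ln(1 − 2Q).
1 − 2P − Q = 0.595745, giving −½ ln(0.595745) = 0.258971.
1 − 2Q = 0.957446, giving −¼ ln(0.957446) = 0.010871.
d = 0.258971 + 0.010871 = 0.269842.

0.270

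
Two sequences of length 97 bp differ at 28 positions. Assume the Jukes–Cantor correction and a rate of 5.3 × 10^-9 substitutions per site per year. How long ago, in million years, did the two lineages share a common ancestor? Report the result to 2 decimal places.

p = 28/97 ≈ 0.28866.
d = −(3/4) ln(1 − 4p/3) = −0.75 ln(1 − 0.38488) = −0.75 ln(0.61512)
  = −0.75 × (-0.485938) = 0.364454 substitutions/site.
Under a molecular clock d = 2μt, so t = d/(2μ) = 0.364454 / (2 × 5.3 × 10^-9) = 34.38 million years.

34.38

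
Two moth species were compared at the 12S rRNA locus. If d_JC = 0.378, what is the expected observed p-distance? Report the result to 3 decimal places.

p = (3/4)(1 − e^(−4d/3)) = 0.75 × (1 − e^(-0.504)) = 0.75 × (1 − 0.604109) = 0.296918.

0.297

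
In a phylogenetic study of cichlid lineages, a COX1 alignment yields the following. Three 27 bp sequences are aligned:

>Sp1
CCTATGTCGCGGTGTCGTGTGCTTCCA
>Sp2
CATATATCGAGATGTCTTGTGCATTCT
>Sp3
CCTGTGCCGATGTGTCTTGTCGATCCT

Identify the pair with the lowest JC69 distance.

Sp1–Sp2: 8/27 differ, p = 0.296, d = 0.377.
Sp1–Sp3: 9/27 differ, p = 0.333, d = 0.441.
Sp2–Sp3: 9/27 differ, p = 0.333, d = 0.441.
The smallest distance is between Sp1 and Sp2.

Sp1 and Sp2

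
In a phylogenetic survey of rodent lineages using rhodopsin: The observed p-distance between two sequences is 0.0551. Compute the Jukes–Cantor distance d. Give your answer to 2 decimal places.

d = −(3/4) ln(1 − 4p/3) = −0.75 ln(1 − 0.073467) = −0.75 ln(0.926533)
  = −0.75 × (-0.076306) = 0.057230 substitutions/site.

0.06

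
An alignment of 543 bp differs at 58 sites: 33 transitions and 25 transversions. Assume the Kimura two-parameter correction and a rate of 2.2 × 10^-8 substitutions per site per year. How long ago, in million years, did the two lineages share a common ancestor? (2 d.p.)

2.63

P = 33/543 ≈ 0.060773 and Q = 25/543 ≈ 0.046041.
Under the Kimura two-parameter model, d = −½ ln(1 − 2P − Q) − ¼ ln(1 − 2Q).
1 − 2P − Q = 0.832413, giving −½ ln(0.832413) = 0.091713.
1 − 2Q = 0.907918, giving −¼ ln(0.907918) = 0.024150.
d = 0.091713 + 0.024150 = 0.115863.
Under a molecular clock d = 2μt, so t = d/(2μ) = 0.115863 / (2 × 2.2 × 10^-8) = 2.63 million years.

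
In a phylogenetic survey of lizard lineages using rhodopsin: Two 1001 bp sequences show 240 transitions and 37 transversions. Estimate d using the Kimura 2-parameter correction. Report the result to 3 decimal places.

0.383

P = 240/1001 ≈ 0.23976 and Q = 37/1001 ≈ 0.036963.
Under the Kimura two-parameter model, d = −½ ln(1 − 2P − Q) − ¼ ln(1 − 2Q).
1 − 2P − Q = 0.483517, giving −½ ln(0.483517) = 0.363334.
1 − 2Q = 0.926074, giving −¼ ln(0.926074) = 0.019200.
d = 0.363334 + 0.019200 = 0.382534.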